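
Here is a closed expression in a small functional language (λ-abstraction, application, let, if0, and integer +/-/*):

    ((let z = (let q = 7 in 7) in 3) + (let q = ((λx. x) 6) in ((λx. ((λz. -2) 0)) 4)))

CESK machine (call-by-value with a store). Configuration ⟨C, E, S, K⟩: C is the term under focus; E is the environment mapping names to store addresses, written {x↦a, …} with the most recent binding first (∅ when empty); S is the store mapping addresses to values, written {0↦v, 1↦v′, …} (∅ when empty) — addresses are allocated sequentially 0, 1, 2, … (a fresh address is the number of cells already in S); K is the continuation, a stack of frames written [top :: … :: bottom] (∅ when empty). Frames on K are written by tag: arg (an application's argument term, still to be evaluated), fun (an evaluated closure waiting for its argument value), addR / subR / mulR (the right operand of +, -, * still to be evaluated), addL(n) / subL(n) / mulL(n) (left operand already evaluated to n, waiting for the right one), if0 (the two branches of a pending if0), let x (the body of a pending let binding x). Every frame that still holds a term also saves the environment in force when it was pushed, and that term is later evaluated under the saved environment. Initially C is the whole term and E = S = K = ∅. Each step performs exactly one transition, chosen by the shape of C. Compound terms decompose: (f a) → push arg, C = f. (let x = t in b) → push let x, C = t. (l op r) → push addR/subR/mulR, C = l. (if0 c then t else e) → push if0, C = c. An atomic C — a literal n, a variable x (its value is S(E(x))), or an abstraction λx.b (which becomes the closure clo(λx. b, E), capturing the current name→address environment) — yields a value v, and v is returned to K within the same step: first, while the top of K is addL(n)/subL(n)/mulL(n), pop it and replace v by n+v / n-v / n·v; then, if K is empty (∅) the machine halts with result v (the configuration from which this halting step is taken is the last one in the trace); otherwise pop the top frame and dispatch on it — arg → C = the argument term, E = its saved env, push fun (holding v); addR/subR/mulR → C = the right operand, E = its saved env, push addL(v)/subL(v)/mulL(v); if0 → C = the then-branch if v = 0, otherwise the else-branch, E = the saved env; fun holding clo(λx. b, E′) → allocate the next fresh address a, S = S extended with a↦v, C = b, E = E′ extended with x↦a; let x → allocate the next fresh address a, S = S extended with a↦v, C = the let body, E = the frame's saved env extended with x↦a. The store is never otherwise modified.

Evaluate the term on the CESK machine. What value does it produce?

Answer: 1

Execution trace:
[0] [C=((let z = (let q = 7 in 7) in 3) + (let q = ((λx. x) 6) in ((λx. ((λz. -2) 0)) 4))) | E=∅ | S=∅ | K=∅]
[1] [C=(let z = (let q = 7 in 7) in 3) | E=∅ | S=∅ | K=[addR]]
[2] [C=(let q = 7 in 7) | E=∅ | S=∅ | K=[let z :: addR]]
[3] [C=7 | E=∅ | S=∅ | K=[let q :: let z :: addR]]
[4] [C=7 | E={q↦0} | S={0↦7} | K=[let z :: addR]]
[5] [C=3 | E={z↦1} | S={0↦7, 1↦7} | K=[addR]]
[6] [C=(let q = ((λx. x) 6) in ((λx. ((λz. -2) 0)) 4)) | E=∅ | S={0↦7, 1↦7} | K=[addL(3)]]
[7] [C=((λx. x) 6) | E=∅ | S={0↦7, 1↦7} | K=[let q :: addL(3)]]
[8] [C=(λx. x) | E=∅ | S={0↦7, 1↦7} | K=[arg :: let q :: addL(3)]]
[9] [C=6 | E=∅ | S={0↦7, 1↦7} | K=[fun :: let q :: addL(3)]]
[10] [C=x | E={x↦2} | S={0↦7, 1↦7, 2↦6} | K=[let q :: addL(3)]]
[11] [C=((λx. ((λz. -2) 0)) 4) | E={q↦3} | S={0↦7, 1↦7, 2↦6, 3↦6} | K=[addL(3)]]
[12] [C=(λx. ((λz. -2) 0)) | E={q↦3} | S={0↦7, 1↦7, 2↦6, 3↦6} | K=[arg :: addL(3)]]
[13] [C=4 | E={q↦3} | S={0↦7, 1↦7, 2↦6, 3↦6} | K=[fun :: addL(3)]]
[14] [C=((λz. -2) 0) | E={x↦4, q↦3} | S={0↦7, 1↦7, 2↦6, 3↦6, 4↦4} | K=[addL(3)]]
[15] [C=(λz. -2) | E={x↦4, q↦3} | S={0↦7, 1↦7, 2↦6, 3↦6, 4↦4} | K=[arg :: addL(3)]]
[16] [C=0 | E={x↦4, q↦3} | S={0↦7, 1↦7, 2↦6, 3↦6, 4↦4} | K=[fun :: addL(3)]]
[17] [C=-2 | E={z↦5, x↦4, q↦3} | S={0↦7, 1↦7, 2↦6, 3↦6, 4↦4, 5↦0} | K=[addL(3)]]
→ final value 1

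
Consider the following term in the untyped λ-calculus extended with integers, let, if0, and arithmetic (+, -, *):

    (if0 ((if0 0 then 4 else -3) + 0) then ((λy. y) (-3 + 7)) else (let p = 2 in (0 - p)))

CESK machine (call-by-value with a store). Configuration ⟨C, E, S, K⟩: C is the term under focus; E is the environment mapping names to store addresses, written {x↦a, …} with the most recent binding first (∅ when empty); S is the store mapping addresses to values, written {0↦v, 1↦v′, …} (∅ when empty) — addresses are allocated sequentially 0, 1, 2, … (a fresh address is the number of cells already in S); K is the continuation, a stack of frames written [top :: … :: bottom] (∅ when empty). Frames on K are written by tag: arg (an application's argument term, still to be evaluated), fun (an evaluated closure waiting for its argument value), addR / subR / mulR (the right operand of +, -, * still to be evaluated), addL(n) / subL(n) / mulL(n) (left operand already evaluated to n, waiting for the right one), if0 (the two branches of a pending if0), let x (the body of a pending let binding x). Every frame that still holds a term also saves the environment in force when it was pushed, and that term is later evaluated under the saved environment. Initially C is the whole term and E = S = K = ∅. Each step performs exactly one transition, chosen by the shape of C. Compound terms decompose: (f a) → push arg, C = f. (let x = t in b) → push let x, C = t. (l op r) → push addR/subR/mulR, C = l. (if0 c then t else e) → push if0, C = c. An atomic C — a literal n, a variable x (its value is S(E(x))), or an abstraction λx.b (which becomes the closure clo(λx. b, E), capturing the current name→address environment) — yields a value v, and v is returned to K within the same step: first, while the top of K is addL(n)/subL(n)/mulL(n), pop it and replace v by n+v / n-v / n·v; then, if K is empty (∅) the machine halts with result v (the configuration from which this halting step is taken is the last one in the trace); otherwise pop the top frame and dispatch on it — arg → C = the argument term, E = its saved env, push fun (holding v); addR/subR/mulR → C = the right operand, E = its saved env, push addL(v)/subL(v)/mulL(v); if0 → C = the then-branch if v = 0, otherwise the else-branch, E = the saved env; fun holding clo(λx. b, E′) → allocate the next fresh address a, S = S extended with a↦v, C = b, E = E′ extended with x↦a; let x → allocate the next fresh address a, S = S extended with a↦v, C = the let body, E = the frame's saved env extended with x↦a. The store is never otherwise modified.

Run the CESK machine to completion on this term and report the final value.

t=0: ⟨C=(if0 ((if0 0 then 4 else -3) + 0) then ((λy. y) (-3 + 7)) else (let p = 2 in (0 - p))); E=∅; S=∅; K=∅⟩
t=1: ⟨C=((if0 0 then 4 else -3) + 0); E=∅; S=∅; K=[if0]⟩
t=2: ⟨C=(if0 0 then 4 else -3); E=∅; S=∅; K=[addR :: if0]⟩
t=3: ⟨C=0; E=∅; S=∅; K=[if0 :: addR :: if0]⟩
t=4: ⟨C=4; E=∅; S=∅; K=[addR :: if0]⟩
t=5: ⟨C=0; E=∅; S=∅; K=[addL(4) :: if0]⟩
t=6: ⟨C=(let p = 2 in (0 - p)); E=∅; S=∅; K=∅⟩
t=7: ⟨C=2; E=∅; S=∅; K=[let p]⟩
t=8: ⟨C=(0 - p); E={p↦0}; S={0↦2}; K=∅⟩
t=9: ⟨C=0; E={p↦0}; S={0↦2}; K=[subR]⟩
t=10: ⟨C=p; E={p↦0}; S={0↦2}; K=[subL(0)]⟩
→ final value -2

Answer: -2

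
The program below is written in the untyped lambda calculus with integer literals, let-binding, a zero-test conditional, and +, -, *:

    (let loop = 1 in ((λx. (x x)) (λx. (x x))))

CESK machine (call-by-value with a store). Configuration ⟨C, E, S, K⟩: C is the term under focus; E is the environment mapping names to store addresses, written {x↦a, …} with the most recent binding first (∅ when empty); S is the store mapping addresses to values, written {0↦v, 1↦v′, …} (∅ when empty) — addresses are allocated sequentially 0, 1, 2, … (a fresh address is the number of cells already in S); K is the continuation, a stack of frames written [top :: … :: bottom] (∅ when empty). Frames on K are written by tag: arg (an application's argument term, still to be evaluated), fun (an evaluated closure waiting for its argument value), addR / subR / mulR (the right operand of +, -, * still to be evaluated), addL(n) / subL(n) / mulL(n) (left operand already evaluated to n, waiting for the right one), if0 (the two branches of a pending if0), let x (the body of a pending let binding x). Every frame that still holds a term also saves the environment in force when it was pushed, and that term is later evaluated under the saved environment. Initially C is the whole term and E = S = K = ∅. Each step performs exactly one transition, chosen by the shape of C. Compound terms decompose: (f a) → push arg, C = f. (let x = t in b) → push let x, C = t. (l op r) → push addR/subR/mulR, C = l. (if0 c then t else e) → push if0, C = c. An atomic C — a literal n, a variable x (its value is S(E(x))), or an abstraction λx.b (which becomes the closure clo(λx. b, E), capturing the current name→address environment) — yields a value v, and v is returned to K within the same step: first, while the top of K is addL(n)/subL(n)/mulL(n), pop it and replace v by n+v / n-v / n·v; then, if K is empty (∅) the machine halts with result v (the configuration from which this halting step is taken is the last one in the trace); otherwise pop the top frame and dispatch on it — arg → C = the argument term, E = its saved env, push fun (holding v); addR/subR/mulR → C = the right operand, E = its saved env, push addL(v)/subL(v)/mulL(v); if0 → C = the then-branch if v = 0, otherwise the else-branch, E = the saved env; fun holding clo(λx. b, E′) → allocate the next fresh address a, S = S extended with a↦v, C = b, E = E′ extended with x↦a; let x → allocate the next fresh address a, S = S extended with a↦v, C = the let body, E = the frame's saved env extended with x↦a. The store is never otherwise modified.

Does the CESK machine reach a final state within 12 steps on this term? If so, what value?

Answer: DIVERGES (no final state within 12 steps)

Derivation:
0. [C=(let loop = 1 in ((λx. (x x)) (λx. (x x)))) | E=∅ | S=∅ | K=∅]
1. [C=1 | E=∅ | S=∅ | K=[let loop]]
2. [C=((λx. (x x)) (λx. (x x))) | E={loop↦0} | S={0↦1} | K=∅]
3. [C=(λx. (x x)) | E={loop↦0} | S={0↦1} | K=[arg]]
4. [C=(λx. (x x)) | E={loop↦0} | S={0↦1} | K=[fun]]
5. [C=(x x) | E={x↦1, loop↦0} | S={0↦1, 1↦clo(λx. (x x), {loop↦0})} | K=∅]
6. [C=x | E={x↦1, loop↦0} | S={0↦1, 1↦clo(λx. (x x), {loop↦0})} | K=[arg]]
7. [C=x | E={x↦1, loop↦0} | S={0↦1, 1↦clo(λx. (x x), {loop↦0})} | K=[fun]]
8. [C=(x x) | E={x↦2, loop↦0} | S={0↦1, 1↦clo(λx. (x x), {loop↦0}), 2↦clo(λx. (x x), {loop↦0})} | K=∅]
9. [C=x | E={x↦2, loop↦0} | S={0↦1, 1↦clo(λx. (x x), {loop↦0}), 2↦clo(λx. (x x), {loop↦0})} | K=[arg]]
10. [C=x | E={x↦2, loop↦0} | S={0↦1, 1↦clo(λx. (x x), {loop↦0}), 2↦clo(λx. (x x), {loop↦0})} | K=[fun]]
11. [C=(x x) | E={x↦3, loop↦0} | S={0↦1, 1↦clo(λx. (x x), {loop↦0}), 2↦clo(λx. (x x), {loop↦0}), 3↦clo(λx. (x x), {loop↦0})} | K=∅]
12. [C=x | E={x↦3, loop↦0} | S={0↦1, 1↦clo(λx. (x x), {loop↦0}), 2↦clo(λx. (x x), {loop↦0}), 3↦clo(λx. (x x), {loop↦0})} | K=[arg]]
→ 12 transitions taken and the configuration is still not final: no result within 12 steps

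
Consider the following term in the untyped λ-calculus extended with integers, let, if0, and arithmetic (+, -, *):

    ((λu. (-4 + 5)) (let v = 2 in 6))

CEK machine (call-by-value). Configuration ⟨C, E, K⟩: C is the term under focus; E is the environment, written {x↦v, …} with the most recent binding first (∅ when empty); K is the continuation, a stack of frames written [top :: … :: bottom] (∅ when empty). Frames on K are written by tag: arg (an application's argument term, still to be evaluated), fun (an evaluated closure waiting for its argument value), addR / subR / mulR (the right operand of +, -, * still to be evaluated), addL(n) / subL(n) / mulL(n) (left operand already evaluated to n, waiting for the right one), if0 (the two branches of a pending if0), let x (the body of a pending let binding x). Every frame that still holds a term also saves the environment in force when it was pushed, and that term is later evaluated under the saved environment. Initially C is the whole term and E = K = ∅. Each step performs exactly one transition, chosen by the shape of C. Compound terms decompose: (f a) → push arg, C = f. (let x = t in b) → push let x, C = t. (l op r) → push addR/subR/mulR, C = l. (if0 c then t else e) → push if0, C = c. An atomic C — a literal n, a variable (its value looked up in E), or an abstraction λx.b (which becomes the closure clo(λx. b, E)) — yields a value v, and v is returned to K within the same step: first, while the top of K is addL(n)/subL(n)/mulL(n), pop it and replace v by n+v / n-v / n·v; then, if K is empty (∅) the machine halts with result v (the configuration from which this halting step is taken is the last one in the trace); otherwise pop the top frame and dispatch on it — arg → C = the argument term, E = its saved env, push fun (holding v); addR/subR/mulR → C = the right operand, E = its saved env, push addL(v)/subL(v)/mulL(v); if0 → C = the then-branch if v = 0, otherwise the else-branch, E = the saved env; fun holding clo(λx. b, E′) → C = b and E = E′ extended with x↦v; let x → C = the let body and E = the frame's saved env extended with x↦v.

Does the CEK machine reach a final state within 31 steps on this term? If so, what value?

t=0: ⟨C=((λu. (-4 + 5)) (let v = 2 in 6)); E=∅; K=∅⟩
t=1: ⟨C=(λu. (-4 + 5)); E=∅; K=[arg]⟩
t=2: ⟨C=(let v = 2 in 6); E=∅; K=[fun]⟩
t=3: ⟨C=2; E=∅; K=[let v :: fun]⟩
t=4: ⟨C=6; E={v↦2}; K=[fun]⟩
t=5: ⟨C=(-4 + 5); E={u↦6}; K=∅⟩
t=6: ⟨C=-4; E={u↦6}; K=[addR]⟩
t=7: ⟨C=5; E={u↦6}; K=[addL(-4)]⟩
→ final value 1

Answer: 1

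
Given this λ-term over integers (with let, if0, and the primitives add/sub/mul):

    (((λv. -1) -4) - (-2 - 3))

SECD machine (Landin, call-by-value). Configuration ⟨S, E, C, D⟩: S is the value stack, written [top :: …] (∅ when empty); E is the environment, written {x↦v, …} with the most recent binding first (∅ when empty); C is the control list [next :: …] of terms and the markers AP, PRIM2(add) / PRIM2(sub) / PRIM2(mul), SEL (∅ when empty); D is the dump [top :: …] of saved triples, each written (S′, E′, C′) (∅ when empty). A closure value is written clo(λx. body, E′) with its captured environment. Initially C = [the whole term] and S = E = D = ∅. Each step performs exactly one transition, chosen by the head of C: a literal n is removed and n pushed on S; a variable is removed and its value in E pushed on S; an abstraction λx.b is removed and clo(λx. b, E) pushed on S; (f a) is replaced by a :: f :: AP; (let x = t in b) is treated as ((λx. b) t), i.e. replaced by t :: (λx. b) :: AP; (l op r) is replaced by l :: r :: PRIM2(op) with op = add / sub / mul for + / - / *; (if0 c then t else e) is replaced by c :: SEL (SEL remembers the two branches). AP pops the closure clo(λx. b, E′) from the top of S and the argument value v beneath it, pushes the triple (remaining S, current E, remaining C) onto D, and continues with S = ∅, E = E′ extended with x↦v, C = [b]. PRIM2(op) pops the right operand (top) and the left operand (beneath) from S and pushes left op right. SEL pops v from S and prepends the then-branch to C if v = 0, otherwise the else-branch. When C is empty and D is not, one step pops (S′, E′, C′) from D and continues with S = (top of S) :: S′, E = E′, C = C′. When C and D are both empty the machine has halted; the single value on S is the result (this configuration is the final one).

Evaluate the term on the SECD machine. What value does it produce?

Answer: 4

Machine steps:
step 0: <S=∅, E=∅, C=[(((λv. -1) -4) - (-2 - 3))], D=∅>
step 1: <S=∅, E=∅, C=[((λv. -1) -4) :: (-2 - 3) :: PRIM2(sub)], D=∅>
step 2: <S=∅, E=∅, C=[-4 :: (λv. -1) :: AP :: (-2 - 3) :: PRIM2(sub)], D=∅>
step 3: <S=[-4], E=∅, C=[(λv. -1) :: AP :: (-2 - 3) :: PRIM2(sub)], D=∅>
step 4: <S=[clo(λv. -1, ∅) :: -4], E=∅, C=[AP :: (-2 - 3) :: PRIM2(sub)], D=∅>
step 5: <S=∅, E={v↦-4}, C=[-1], D=[(∅, ∅, [(-2 - 3) :: PRIM2(sub)])]>
step 6: <S=[-1], E={v↦-4}, C=∅, D=[(∅, ∅, [(-2 - 3) :: PRIM2(sub)])]>
step 7: <S=[-1], E=∅, C=[(-2 - 3) :: PRIM2(sub)], D=∅>
step 8: <S=[-1], E=∅, C=[-2 :: 3 :: PRIM2(sub) :: PRIM2(sub)], D=∅>
step 9: <S=[-2 :: -1], E=∅, C=[3 :: PRIM2(sub) :: PRIM2(sub)], D=∅>
step 10: <S=[3 :: -2 :: -1], E=∅, C=[PRIM2(sub) :: PRIM2(sub)], D=∅>
step 11: <S=[-5 :: -1], E=∅, C=[PRIM2(sub)], D=∅>
step 12: <S=[4], E=∅, C=∅, D=∅>
→ final value 4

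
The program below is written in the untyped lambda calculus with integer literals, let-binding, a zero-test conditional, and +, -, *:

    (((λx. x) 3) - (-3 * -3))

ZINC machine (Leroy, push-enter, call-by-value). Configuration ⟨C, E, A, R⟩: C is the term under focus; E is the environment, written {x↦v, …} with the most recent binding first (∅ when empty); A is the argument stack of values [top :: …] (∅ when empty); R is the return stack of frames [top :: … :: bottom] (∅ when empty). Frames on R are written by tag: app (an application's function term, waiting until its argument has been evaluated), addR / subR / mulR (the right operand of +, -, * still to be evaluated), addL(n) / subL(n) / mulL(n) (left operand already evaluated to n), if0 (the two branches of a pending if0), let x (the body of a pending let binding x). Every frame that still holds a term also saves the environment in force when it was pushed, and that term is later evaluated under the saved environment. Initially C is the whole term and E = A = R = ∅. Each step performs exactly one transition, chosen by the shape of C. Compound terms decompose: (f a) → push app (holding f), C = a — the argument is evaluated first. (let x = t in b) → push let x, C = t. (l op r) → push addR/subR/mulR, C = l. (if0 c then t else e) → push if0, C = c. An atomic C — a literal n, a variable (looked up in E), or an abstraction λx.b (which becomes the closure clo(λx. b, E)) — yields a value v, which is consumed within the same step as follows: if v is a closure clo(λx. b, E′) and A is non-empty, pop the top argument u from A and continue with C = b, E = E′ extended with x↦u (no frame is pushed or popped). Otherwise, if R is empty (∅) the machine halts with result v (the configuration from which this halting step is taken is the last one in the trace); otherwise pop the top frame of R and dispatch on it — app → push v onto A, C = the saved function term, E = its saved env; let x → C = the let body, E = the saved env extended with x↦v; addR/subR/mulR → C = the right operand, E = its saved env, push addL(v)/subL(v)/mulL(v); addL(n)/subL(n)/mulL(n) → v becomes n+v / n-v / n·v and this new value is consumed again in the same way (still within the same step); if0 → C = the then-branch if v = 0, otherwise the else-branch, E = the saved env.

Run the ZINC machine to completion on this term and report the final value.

step 0: [C=(((λx. x) 3) - (-3 * -3)) | E=∅ | A=∅ | R=∅]
step 1: [C=((λx. x) 3) | E=∅ | A=∅ | R=[subR]]
step 2: [C=3 | E=∅ | A=∅ | R=[app :: subR]]
step 3: [C=(λx. x) | E=∅ | A=[3] | R=[subR]]
step 4: [C=x | E={x↦3} | A=∅ | R=[subR]]
step 5: [C=(-3 * -3) | E=∅ | A=∅ | R=[subL(3)]]
step 6: [C=-3 | E=∅ | A=∅ | R=[mulR :: subL(3)]]
step 7: [C=-3 | E=∅ | A=∅ | R=[mulL(-3) :: subL(3)]]
→ final value -6

Answer: -6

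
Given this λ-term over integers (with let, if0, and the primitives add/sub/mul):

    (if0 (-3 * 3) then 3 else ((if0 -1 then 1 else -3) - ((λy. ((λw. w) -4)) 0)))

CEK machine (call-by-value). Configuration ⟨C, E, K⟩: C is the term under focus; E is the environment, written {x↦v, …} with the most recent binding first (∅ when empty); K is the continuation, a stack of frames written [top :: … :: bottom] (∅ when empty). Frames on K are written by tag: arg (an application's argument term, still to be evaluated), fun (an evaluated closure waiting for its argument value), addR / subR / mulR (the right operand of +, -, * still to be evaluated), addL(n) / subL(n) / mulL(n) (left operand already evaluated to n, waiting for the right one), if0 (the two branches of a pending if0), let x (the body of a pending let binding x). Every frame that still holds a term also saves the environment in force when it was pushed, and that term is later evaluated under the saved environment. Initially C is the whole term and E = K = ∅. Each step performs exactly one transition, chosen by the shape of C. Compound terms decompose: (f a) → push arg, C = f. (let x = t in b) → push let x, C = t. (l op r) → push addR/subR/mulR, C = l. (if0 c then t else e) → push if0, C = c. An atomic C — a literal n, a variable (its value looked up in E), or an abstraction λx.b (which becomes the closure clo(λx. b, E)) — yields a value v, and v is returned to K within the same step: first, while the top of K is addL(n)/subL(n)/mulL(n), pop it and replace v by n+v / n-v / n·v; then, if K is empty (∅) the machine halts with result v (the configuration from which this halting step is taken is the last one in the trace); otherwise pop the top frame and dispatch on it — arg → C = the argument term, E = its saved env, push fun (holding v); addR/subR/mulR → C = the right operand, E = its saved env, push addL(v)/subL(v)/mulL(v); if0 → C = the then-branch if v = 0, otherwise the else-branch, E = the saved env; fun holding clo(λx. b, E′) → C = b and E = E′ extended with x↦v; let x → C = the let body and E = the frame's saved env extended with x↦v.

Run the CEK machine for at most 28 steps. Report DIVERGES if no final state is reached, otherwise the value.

0. <C=(if0 (-3 * 3) then 3 else ((if0 -1 then 1 else -3) - ((λy. ((λw. w) -4)) 0))), E=∅, K=∅>
1. <C=(-3 * 3), E=∅, K=[if0]>
2. <C=-3, E=∅, K=[mulR :: if0]>
3. <C=3, E=∅, K=[mulL(-3) :: if0]>
4. <C=((if0 -1 then 1 else -3) - ((λy. ((λw. w) -4)) 0)), E=∅, K=∅>
5. <C=(if0 -1 then 1 else -3), E=∅, K=[subR]>
6. <C=-1, E=∅, K=[if0 :: subR]>
7. <C=-3, E=∅, K=[subR]>
8. <C=((λy. ((λw. w) -4)) 0), E=∅, K=[subL(-3)]>
9. <C=(λy. ((λw. w) -4)), E=∅, K=[arg :: subL(-3)]>
10. <C=0, E=∅, K=[fun :: subL(-3)]>
11. <C=((λw. w) -4), E={y↦0}, K=[subL(-3)]>
12. <C=(λw. w), E={y↦0}, K=[arg :: subL(-3)]>
13. <C=-4, E={y↦0}, K=[fun :: subL(-3)]>
14. <C=w, E={w↦-4, y↦0}, K=[subL(-3)]>
→ final value 1

Answer: 1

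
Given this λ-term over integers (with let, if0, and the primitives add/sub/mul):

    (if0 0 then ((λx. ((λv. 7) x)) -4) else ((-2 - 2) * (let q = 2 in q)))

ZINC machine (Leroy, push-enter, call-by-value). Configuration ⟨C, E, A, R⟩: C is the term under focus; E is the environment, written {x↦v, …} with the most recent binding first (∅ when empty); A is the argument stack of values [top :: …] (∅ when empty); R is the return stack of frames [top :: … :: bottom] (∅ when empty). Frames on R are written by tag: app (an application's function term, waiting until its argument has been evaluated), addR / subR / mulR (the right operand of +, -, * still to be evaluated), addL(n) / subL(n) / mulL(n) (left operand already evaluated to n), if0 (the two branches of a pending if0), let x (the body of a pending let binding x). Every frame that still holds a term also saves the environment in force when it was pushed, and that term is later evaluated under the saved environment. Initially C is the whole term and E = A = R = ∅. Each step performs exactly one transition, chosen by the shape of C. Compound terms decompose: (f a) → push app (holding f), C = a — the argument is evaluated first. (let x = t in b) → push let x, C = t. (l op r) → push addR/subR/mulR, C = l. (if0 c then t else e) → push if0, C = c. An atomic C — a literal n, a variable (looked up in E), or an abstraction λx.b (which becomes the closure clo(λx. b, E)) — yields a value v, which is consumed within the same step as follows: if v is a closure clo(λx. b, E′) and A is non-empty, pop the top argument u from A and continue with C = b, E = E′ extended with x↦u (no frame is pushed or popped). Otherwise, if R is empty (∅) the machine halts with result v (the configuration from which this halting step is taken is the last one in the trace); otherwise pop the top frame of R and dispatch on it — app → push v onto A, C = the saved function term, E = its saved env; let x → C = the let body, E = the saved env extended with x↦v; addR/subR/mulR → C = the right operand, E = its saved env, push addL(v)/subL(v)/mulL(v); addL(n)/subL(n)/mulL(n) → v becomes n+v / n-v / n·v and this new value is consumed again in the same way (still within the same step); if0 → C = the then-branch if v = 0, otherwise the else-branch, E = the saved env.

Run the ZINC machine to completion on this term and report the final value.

Answer: 7

Execution trace:
t=0: [C=(if0 0 then ((λx. ((λv. 7) x)) -4) else ((-2 - 2) * (let q = 2 in q))) | E=∅ | A=∅ | R=∅]
t=1: [C=0 | E=∅ | A=∅ | R=[if0]]
t=2: [C=((λx. ((λv. 7) x)) -4) | E=∅ | A=∅ | R=∅]
t=3: [C=-4 | E=∅ | A=∅ | R=[app]]
t=4: [C=(λx. ((λv. 7) x)) | E=∅ | A=[-4] | R=∅]
t=5: [C=((λv. 7) x) | E={x↦-4} | A=∅ | R=∅]
t=6: [C=x | E={x↦-4} | A=∅ | R=[app]]
t=7: [C=(λv. 7) | E={x↦-4} | A=[-4] | R=∅]
t=8: [C=7 | E={v↦-4, x↦-4} | A=∅ | R=∅]
→ final value 7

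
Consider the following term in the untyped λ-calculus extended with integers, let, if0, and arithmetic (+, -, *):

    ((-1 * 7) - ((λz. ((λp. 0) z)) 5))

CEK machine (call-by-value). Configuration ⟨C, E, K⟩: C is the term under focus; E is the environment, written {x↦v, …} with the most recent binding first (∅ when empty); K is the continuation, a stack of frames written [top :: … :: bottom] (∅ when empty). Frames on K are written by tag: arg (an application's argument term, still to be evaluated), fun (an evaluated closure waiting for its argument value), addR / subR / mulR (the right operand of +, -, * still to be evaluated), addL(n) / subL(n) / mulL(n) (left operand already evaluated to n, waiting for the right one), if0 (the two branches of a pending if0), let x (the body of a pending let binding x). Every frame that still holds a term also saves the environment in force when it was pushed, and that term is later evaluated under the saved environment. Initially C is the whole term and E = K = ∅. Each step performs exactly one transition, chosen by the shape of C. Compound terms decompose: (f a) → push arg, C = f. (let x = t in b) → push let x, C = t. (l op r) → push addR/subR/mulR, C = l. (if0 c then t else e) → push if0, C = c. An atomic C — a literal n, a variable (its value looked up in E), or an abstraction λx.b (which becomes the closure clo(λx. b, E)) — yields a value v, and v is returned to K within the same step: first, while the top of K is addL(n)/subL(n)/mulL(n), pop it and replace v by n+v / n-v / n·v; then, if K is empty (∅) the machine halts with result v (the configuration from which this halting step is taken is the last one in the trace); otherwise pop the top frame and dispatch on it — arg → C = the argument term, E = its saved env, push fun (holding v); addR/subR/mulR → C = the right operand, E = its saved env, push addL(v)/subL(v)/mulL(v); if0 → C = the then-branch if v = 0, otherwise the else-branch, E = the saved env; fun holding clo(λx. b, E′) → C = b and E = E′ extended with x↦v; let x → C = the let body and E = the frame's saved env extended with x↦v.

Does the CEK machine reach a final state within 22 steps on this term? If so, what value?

Answer: -7

Derivation:
0. ⟨C=((-1 * 7) - ((λz. ((λp. 0) z)) 5)); E=∅; K=∅⟩
1. ⟨C=(-1 * 7); E=∅; K=[subR]⟩
2. ⟨C=-1; E=∅; K=[mulR :: subR]⟩
3. ⟨C=7; E=∅; K=[mulL(-1) :: subR]⟩
4. ⟨C=((λz. ((λp. 0) z)) 5); E=∅; K=[subL(-7)]⟩
5. ⟨C=(λz. ((λp. 0) z)); E=∅; K=[arg :: subL(-7)]⟩
6. ⟨C=5; E=∅; K=[fun :: subL(-7)]⟩
7. ⟨C=((λp. 0) z); E={z↦5}; K=[subL(-7)]⟩
8. ⟨C=(λp. 0); E={z↦5}; K=[arg :: subL(-7)]⟩
9. ⟨C=z; E={z↦5}; K=[fun :: subL(-7)]⟩
10. ⟨C=0; E={p↦5, z↦5}; K=[subL(-7)]⟩
→ final value -7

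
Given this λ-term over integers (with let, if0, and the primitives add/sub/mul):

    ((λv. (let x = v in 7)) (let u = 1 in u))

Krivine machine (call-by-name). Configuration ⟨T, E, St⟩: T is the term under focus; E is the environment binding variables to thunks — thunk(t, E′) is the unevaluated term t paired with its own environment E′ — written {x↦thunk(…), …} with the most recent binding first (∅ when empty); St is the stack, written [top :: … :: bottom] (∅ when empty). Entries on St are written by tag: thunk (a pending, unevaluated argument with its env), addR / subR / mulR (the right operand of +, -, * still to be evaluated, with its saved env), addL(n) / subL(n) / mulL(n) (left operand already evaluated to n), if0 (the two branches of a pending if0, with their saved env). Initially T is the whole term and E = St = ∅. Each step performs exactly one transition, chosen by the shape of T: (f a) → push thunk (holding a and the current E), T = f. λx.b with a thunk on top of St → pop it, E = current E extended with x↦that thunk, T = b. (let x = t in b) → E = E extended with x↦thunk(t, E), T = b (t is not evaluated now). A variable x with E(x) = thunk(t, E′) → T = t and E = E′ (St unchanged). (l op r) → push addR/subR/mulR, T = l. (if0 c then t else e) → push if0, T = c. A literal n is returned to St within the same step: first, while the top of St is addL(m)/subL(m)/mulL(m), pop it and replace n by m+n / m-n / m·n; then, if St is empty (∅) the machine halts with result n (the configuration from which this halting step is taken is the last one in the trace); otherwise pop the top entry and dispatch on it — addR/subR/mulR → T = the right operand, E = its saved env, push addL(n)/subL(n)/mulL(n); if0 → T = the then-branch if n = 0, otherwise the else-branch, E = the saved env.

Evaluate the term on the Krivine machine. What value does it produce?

0. ⟨T=((λv. (let x = v in 7)) (let u = 1 in u)); E=∅; St=∅⟩
1. ⟨T=(λv. (let x = v in 7)); E=∅; St=[thunk]⟩
2. ⟨T=(let x = v in 7); E={v↦thunk((let u = 1 in u), ∅)}; St=∅⟩
3. ⟨T=7; E={x↦thunk(v, {v↦thunk((let u = 1 in u), ∅)}), v↦thunk((let u = 1 in u), ∅)}; St=∅⟩
→ final value 7

Answer: 7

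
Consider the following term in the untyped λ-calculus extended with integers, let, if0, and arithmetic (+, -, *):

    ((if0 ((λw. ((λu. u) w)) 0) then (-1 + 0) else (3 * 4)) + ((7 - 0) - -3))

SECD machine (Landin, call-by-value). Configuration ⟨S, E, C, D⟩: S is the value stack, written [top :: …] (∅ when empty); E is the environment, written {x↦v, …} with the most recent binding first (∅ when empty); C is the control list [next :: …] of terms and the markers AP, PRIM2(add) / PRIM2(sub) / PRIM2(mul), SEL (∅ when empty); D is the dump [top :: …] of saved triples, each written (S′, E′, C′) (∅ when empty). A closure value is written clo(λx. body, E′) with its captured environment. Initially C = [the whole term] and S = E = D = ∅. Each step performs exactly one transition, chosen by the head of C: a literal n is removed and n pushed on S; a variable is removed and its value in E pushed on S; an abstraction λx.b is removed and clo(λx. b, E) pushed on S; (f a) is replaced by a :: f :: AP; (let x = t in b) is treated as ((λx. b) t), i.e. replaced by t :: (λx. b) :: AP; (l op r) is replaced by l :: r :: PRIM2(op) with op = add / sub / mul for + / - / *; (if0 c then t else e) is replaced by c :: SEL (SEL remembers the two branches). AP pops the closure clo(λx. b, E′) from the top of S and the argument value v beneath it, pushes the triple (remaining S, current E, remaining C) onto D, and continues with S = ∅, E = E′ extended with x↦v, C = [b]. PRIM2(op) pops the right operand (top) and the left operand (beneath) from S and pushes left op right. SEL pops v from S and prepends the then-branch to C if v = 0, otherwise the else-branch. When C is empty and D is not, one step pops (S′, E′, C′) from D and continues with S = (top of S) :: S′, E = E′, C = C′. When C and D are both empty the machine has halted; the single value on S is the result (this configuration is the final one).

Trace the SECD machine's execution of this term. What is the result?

step 0: ⟨S=∅; E=∅; C=[((if0 ((λw. ((λu. u) w)) 0) then (-1 + 0) else (3 * 4)) + ((7 - 0) - -3))]; D=∅⟩
step 1: ⟨S=∅; E=∅; C=[(if0 ((λw. ((λu. u) w)) 0) then (-1 + 0) else (3 * 4)) :: ((7 - 0) - -3) :: PRIM2(add)]; D=∅⟩
step 2: ⟨S=∅; E=∅; C=[((λw. ((λu. u) w)) 0) :: SEL :: ((7 - 0) - -3) :: PRIM2(add)]; D=∅⟩
step 3: ⟨S=∅; E=∅; C=[0 :: (λw. ((λu. u) w)) :: AP :: SEL :: ((7 - 0) - -3) :: PRIM2(add)]; D=∅⟩
step 4: ⟨S=[0]; E=∅; C=[(λw. ((λu. u) w)) :: AP :: SEL :: ((7 - 0) - -3) :: PRIM2(add)]; D=∅⟩
step 5: ⟨S=[clo(λw. ((λu. u) w), ∅) :: 0]; E=∅; C=[AP :: SEL :: ((7 - 0) - -3) :: PRIM2(add)]; D=∅⟩
step 6: ⟨S=∅; E={w↦0}; C=[((λu. u) w)]; D=[(∅, ∅, [SEL :: ((7 - 0) - -3) :: PRIM2(add)])]⟩
step 7: ⟨S=∅; E={w↦0}; C=[w :: (λu. u) :: AP]; D=[(∅, ∅, [SEL :: ((7 - 0) - -3) :: PRIM2(add)])]⟩
step 8: ⟨S=[0]; E={w↦0}; C=[(λu. u) :: AP]; D=[(∅, ∅, [SEL :: ((7 - 0) - -3) :: PRIM2(add)])]⟩
step 9: ⟨S=[clo(λu. u, {w↦0}) :: 0]; E={w↦0}; C=[AP]; D=[(∅, ∅, [SEL :: ((7 - 0) - -3) :: PRIM2(add)])]⟩
step 10: ⟨S=∅; E={u↦0, w↦0}; C=[u]; D=[(∅, {w↦0}, ∅) :: (∅, ∅, [SEL :: ((7 - 0) - -3) :: PRIM2(add)])]⟩
step 11: ⟨S=[0]; E={u↦0, w↦0}; C=∅; D=[(∅, {w↦0}, ∅) :: (∅, ∅, [SEL :: ((7 - 0) - -3) :: PRIM2(add)])]⟩
step 12: ⟨S=[0]; E={w↦0}; C=∅; D=[(∅, ∅, [SEL :: ((7 - 0) - -3) :: PRIM2(add)])]⟩
step 13: ⟨S=[0]; E=∅; C=[SEL :: ((7 - 0) - -3) :: PRIM2(add)]; D=∅⟩
step 14: ⟨S=∅; E=∅; C=[(-1 + 0) :: ((7 - 0) - -3) :: PRIM2(add)]; D=∅⟩
step 15: ⟨S=∅; E=∅; C=[-1 :: 0 :: PRIM2(add) :: ((7 - 0) - -3) :: PRIM2(add)]; D=∅⟩
step 16: ⟨S=[-1]; E=∅; C=[0 :: PRIM2(add) :: ((7 - 0) - -3) :: PRIM2(add)]; D=∅⟩
step 17: ⟨S=[0 :: -1]; E=∅; C=[PRIM2(add) :: ((7 - 0) - -3) :: PRIM2(add)]; D=∅⟩
step 18: ⟨S=[-1]; E=∅; C=[((7 - 0) - -3) :: PRIM2(add)]; D=∅⟩
step 19: ⟨S=[-1]; E=∅; C=[(7 - 0) :: -3 :: PRIM2(sub) :: PRIM2(add)]; D=∅⟩
step 20: ⟨S=[-1]; E=∅; C=[7 :: 0 :: PRIM2(sub) :: -3 :: PRIM2(sub) :: PRIM2(add)]; D=∅⟩
step 21: ⟨S=[7 :: -1]; E=∅; C=[0 :: PRIM2(sub) :: -3 :: PRIM2(sub) :: PRIM2(add)]; D=∅⟩
step 22: ⟨S=[0 :: 7 :: -1]; E=∅; C=[PRIM2(sub) :: -3 :: PRIM2(sub) :: PRIM2(add)]; D=∅⟩
step 23: ⟨S=[7 :: -1]; E=∅; C=[-3 :: PRIM2(sub) :: PRIM2(add)]; D=∅⟩
step 24: ⟨S=[-3 :: 7 :: -1]; E=∅; C=[PRIM2(sub) :: PRIM2(add)]; D=∅⟩
step 25: ⟨S=[10 :: -1]; E=∅; C=[PRIM2(add)]; D=∅⟩
step 26: ⟨S=[9]; E=∅; C=∅; D=∅⟩
→ final value 9

Answer: 9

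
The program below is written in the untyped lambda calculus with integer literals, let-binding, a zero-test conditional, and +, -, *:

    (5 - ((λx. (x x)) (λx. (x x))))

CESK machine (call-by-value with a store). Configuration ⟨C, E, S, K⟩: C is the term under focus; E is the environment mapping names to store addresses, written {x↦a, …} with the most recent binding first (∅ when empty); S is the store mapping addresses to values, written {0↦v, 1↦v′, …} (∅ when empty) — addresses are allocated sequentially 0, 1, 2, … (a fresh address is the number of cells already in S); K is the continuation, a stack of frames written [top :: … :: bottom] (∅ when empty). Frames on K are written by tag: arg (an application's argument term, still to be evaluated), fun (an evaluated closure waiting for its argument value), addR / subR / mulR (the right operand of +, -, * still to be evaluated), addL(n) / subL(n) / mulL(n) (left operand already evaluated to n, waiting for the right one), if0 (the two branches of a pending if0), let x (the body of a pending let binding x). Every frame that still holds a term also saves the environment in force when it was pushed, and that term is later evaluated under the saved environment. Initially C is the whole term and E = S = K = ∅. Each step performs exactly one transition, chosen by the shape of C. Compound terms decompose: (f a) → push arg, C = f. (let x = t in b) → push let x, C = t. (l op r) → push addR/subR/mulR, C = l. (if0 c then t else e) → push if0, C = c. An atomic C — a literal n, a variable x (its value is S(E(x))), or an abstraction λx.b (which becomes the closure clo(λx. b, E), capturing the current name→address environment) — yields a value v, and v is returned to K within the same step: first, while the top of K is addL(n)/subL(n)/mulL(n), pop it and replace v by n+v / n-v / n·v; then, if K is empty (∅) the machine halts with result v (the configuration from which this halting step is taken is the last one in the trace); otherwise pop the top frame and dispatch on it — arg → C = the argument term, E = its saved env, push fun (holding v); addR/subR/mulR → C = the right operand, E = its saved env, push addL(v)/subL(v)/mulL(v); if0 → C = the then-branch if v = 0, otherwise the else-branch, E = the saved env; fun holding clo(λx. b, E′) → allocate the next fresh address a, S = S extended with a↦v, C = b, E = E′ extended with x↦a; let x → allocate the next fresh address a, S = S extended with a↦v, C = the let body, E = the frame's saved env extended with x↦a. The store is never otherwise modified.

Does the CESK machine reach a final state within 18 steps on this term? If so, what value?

Answer: DIVERGES (no final state within 18 steps)

Execution trace:
t=0: <C=(5 - ((λx. (x x)) (λx. (x x)))), E=∅, S=∅, K=∅>
t=1: <C=5, E=∅, S=∅, K=[subR]>
t=2: <C=((λx. (x x)) (λx. (x x))), E=∅, S=∅, K=[subL(5)]>
t=3: <C=(λx. (x x)), E=∅, S=∅, K=[arg :: subL(5)]>
t=4: <C=(λx. (x x)), E=∅, S=∅, K=[fun :: subL(5)]>
t=5: <C=(x x), E={x↦0}, S={0↦clo(λx. (x x), ∅)}, K=[subL(5)]>
t=6: <C=x, E={x↦0}, S={0↦clo(λx. (x x), ∅)}, K=[arg :: subL(5)]>
t=7: <C=x, E={x↦0}, S={0↦clo(λx. (x x), ∅)}, K=[fun :: subL(5)]>
t=8: <C=(x x), E={x↦1}, S={0↦clo(λx. (x x), ∅), 1↦clo(λx. (x x), ∅)}, K=[subL(5)]>
t=9: <C=x, E={x↦1}, S={0↦clo(λx. (x x), ∅), 1↦clo(λx. (x x), ∅)}, K=[arg :: subL(5)]>
t=10: <C=x, E={x↦1}, S={0↦clo(λx. (x x), ∅), 1↦clo(λx. (x x), ∅)}, K=[fun :: subL(5)]>
t=11: <C=(x x), E={x↦2}, S={0↦clo(λx. (x x), ∅), 1↦clo(λx. (x x), ∅), 2↦clo(λx. (x x), ∅)}, K=[subL(5)]>
t=12: <C=x, E={x↦2}, S={0↦clo(λx. (x x), ∅), 1↦clo(λx. (x x), ∅), 2↦clo(λx. (x x), ∅)}, K=[arg :: subL(5)]>
t=13: <C=x, E={x↦2}, S={0↦clo(λx. (x x), ∅), 1↦clo(λx. (x x), ∅), 2↦clo(λx. (x x), ∅)}, K=[fun :: subL(5)]>
t=14: <C=(x x), E={x↦3}, S={0↦clo(λx. (x x), ∅), 1↦clo(λx. (x x), ∅), 2↦clo(λx. (x x), ∅), 3↦clo(λx. (x x), ∅)}, K=[subL(5)]>
t=15: <C=x, E={x↦3}, S={0↦clo(λx. (x x), ∅), 1↦clo(λx. (x x), ∅), 2↦clo(λx. (x x), ∅), 3↦clo(λx. (x x), ∅)}, K=[arg :: subL(5)]>
t=16: <C=x, E={x↦3}, S={0↦clo(λx. (x x), ∅), 1↦clo(λx. (x x), ∅), 2↦clo(λx. (x x), ∅), 3↦clo(λx. (x x), ∅)}, K=[fun :: subL(5)]>
t=17: <C=(x x), E={x↦4}, S={0↦clo(λx. (x x), ∅), 1↦clo(λx. (x x), ∅), 2↦clo(λx. (x x), ∅), 3↦clo(λx. (x x), ∅), 4↦clo(λx. (x x), ∅)}, K=[subL(5)]>
t=18: <C=x, E={x↦4}, S={0↦clo(λx. (x x), ∅), 1↦clo(λx. (x x), ∅), 2↦clo(λx. (x x), ∅), 3↦clo(λx. (x x), ∅), 4↦clo(λx. (x x), ∅)}, K=[arg :: subL(5)]>
→ 18 transitions taken and the configuration is still not final: no result within 18 steps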